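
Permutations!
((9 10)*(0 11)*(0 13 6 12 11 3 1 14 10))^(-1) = (0 9 10 14 1 3)(6 13 11 12)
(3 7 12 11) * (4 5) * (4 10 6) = (3 7 12 11)(4 5 10 6) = [0, 1, 2, 7, 5, 10, 4, 12, 8, 9, 6, 3, 11]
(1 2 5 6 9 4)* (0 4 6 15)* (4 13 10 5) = (0 13 10 5 15)(1 2 4)(6 9) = [13, 2, 4, 3, 1, 15, 9, 7, 8, 6, 5, 11, 12, 10, 14, 0]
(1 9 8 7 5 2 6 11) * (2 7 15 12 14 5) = [0, 9, 6, 3, 4, 7, 11, 2, 15, 8, 10, 1, 14, 13, 5, 12] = (1 9 8 15 12 14 5 7 2 6 11)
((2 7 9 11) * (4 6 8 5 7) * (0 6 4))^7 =((0 6 8 5 7 9 11 2))^7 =(0 2 11 9 7 5 8 6)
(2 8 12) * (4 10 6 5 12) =(2 8 4 10 6 5 12) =[0, 1, 8, 3, 10, 12, 5, 7, 4, 9, 6, 11, 2]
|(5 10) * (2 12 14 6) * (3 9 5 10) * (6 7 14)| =|(2 12 6)(3 9 5)(7 14)| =6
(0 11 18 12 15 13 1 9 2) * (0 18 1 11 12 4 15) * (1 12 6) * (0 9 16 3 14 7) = (0 6 1 16 3 14 7)(2 18 4 15 13 11 12 9) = [6, 16, 18, 14, 15, 5, 1, 0, 8, 2, 10, 12, 9, 11, 7, 13, 3, 17, 4]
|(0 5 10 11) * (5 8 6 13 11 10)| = 5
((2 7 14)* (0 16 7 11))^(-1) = (0 11 2 14 7 16)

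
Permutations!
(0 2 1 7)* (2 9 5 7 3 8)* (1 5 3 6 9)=[1, 6, 5, 8, 4, 7, 9, 0, 2, 3]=(0 1 6 9 3 8 2 5 7)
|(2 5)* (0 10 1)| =6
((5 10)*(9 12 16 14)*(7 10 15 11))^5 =((5 15 11 7 10)(9 12 16 14))^5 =(9 12 16 14)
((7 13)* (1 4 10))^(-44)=(13)(1 4 10)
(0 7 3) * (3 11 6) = (0 7 11 6 3) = [7, 1, 2, 0, 4, 5, 3, 11, 8, 9, 10, 6]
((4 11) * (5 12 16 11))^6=((4 5 12 16 11))^6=(4 5 12 16 11)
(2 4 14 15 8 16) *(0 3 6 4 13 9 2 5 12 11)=(0 3 6 4 14 15 8 16 5 12 11)(2 13 9)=[3, 1, 13, 6, 14, 12, 4, 7, 16, 2, 10, 0, 11, 9, 15, 8, 5]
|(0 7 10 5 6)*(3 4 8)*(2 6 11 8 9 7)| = 24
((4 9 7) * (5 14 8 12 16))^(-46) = (4 7 9)(5 16 12 8 14) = ((4 9 7)(5 14 8 12 16))^(-46)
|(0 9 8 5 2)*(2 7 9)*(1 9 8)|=|(0 2)(1 9)(5 7 8)|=6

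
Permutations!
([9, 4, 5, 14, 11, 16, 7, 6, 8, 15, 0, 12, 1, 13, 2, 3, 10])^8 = (0 10 16 5 2 14 3 15 9)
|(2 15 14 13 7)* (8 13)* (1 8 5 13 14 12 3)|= 10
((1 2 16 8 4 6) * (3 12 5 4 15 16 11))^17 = (1 2 11 3 12 5 4 6)(8 16 15)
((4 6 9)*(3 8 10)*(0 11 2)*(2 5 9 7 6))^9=(0 9)(2 5)(4 11)(6 7)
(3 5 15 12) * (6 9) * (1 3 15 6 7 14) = (1 3 5 6 9 7 14)(12 15) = [0, 3, 2, 5, 4, 6, 9, 14, 8, 7, 10, 11, 15, 13, 1, 12]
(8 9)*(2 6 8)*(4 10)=[0, 1, 6, 3, 10, 5, 8, 7, 9, 2, 4]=(2 6 8 9)(4 10)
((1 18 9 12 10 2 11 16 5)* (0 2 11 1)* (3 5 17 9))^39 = (0 18)(1 5)(2 3)(9 11)(10 17)(12 16)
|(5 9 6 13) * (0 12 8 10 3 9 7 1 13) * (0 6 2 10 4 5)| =|(0 12 8 4 5 7 1 13)(2 10 3 9)| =8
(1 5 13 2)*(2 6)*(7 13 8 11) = (1 5 8 11 7 13 6 2) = [0, 5, 1, 3, 4, 8, 2, 13, 11, 9, 10, 7, 12, 6]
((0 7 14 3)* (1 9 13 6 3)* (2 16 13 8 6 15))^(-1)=(0 3 6 8 9 1 14 7)(2 15 13 16)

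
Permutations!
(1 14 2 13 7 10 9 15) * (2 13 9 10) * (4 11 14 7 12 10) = (1 7 2 9 15)(4 11 14 13 12 10) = [0, 7, 9, 3, 11, 5, 6, 2, 8, 15, 4, 14, 10, 12, 13, 1]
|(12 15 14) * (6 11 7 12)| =|(6 11 7 12 15 14)| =6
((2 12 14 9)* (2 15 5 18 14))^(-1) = ((2 12)(5 18 14 9 15))^(-1) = (2 12)(5 15 9 14 18)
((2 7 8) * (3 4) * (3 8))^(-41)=((2 7 3 4 8))^(-41)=(2 8 4 3 7)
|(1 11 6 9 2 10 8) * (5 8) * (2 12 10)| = 8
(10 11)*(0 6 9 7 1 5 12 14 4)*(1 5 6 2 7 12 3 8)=(0 2 7 5 3 8 1 6 9 12 14 4)(10 11)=[2, 6, 7, 8, 0, 3, 9, 5, 1, 12, 11, 10, 14, 13, 4]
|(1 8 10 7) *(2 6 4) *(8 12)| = 15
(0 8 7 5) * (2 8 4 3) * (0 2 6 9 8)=[4, 1, 0, 6, 3, 2, 9, 5, 7, 8]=(0 4 3 6 9 8 7 5 2)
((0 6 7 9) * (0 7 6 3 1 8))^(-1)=(0 8 1 3)(7 9)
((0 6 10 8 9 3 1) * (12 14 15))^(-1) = (0 1 3 9 8 10 6)(12 15 14)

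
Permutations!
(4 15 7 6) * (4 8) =(4 15 7 6 8) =[0, 1, 2, 3, 15, 5, 8, 6, 4, 9, 10, 11, 12, 13, 14, 7]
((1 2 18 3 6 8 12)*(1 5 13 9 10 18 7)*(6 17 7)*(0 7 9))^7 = (0 5 8 2 7 13 12 6 1)(3 9 18 17 10)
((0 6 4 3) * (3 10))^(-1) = (0 3 10 4 6)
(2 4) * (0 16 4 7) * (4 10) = (0 16 10 4 2 7) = [16, 1, 7, 3, 2, 5, 6, 0, 8, 9, 4, 11, 12, 13, 14, 15, 10]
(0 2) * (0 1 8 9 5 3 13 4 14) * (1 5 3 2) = [1, 8, 5, 13, 14, 2, 6, 7, 9, 3, 10, 11, 12, 4, 0] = (0 1 8 9 3 13 4 14)(2 5)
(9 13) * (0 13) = (0 13 9) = [13, 1, 2, 3, 4, 5, 6, 7, 8, 0, 10, 11, 12, 9]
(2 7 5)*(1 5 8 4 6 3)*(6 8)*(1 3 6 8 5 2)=(1 2 7 8 4 5)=[0, 2, 7, 3, 5, 1, 6, 8, 4]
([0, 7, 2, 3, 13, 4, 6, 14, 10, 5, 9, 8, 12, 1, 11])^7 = [0, 5, 2, 3, 10, 8, 6, 4, 7, 11, 14, 1, 12, 9, 13]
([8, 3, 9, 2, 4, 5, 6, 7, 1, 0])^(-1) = [9, 8, 3, 1, 4, 5, 6, 7, 0, 2]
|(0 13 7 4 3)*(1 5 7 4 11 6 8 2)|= 28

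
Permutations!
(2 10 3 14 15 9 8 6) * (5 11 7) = (2 10 3 14 15 9 8 6)(5 11 7) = [0, 1, 10, 14, 4, 11, 2, 5, 6, 8, 3, 7, 12, 13, 15, 9]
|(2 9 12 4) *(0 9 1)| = 6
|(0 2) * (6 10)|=|(0 2)(6 10)|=2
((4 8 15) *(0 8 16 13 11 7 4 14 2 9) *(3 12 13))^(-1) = ((0 8 15 14 2 9)(3 12 13 11 7 4 16))^(-1) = (0 9 2 14 15 8)(3 16 4 7 11 13 12)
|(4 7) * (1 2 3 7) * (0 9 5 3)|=8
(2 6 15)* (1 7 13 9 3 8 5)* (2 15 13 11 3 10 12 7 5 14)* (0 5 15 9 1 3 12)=(0 5 3 8 14 2 6 13 1 15 9 10)(7 11 12)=[5, 15, 6, 8, 4, 3, 13, 11, 14, 10, 0, 12, 7, 1, 2, 9]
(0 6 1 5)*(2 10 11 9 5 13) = (0 6 1 13 2 10 11 9 5) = [6, 13, 10, 3, 4, 0, 1, 7, 8, 5, 11, 9, 12, 2]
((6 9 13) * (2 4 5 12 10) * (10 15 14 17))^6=(2 17 15 5)(4 10 14 12)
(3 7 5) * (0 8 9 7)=[8, 1, 2, 0, 4, 3, 6, 5, 9, 7]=(0 8 9 7 5 3)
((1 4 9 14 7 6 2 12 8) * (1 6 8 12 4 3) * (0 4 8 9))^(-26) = ((0 4)(1 3)(2 8 6)(7 9 14))^(-26) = (2 8 6)(7 9 14)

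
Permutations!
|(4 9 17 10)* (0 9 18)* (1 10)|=|(0 9 17 1 10 4 18)|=7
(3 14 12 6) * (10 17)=(3 14 12 6)(10 17)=[0, 1, 2, 14, 4, 5, 3, 7, 8, 9, 17, 11, 6, 13, 12, 15, 16, 10]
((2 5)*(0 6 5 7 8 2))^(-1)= ((0 6 5)(2 7 8))^(-1)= (0 5 6)(2 8 7)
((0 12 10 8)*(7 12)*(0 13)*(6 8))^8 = (0 7 12 10 6 8 13)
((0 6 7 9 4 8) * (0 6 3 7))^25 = (0 4 3 8 7 6 9)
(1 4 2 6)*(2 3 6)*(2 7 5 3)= (1 4 2 7 5 3 6)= [0, 4, 7, 6, 2, 3, 1, 5]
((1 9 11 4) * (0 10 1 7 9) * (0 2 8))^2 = ((0 10 1 2 8)(4 7 9 11))^2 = (0 1 8 10 2)(4 9)(7 11)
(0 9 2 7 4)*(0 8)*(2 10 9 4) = [4, 1, 7, 3, 8, 5, 6, 2, 0, 10, 9] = (0 4 8)(2 7)(9 10)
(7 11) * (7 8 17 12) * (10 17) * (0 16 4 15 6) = (0 16 4 15 6)(7 11 8 10 17 12) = [16, 1, 2, 3, 15, 5, 0, 11, 10, 9, 17, 8, 7, 13, 14, 6, 4, 12]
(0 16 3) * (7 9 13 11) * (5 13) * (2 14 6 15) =(0 16 3)(2 14 6 15)(5 13 11 7 9) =[16, 1, 14, 0, 4, 13, 15, 9, 8, 5, 10, 7, 12, 11, 6, 2, 3]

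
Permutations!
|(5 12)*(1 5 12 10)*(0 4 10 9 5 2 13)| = |(0 4 10 1 2 13)(5 9)| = 6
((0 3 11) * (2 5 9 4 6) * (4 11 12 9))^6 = (0 3 12 9 11)(2 4)(5 6)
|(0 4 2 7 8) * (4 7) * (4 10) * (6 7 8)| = 6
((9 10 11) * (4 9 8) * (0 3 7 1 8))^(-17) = (0 3 7 1 8 4 9 10 11)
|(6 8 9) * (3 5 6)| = 5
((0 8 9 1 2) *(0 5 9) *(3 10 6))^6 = (10)(1 5)(2 9)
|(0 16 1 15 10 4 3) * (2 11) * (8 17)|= 14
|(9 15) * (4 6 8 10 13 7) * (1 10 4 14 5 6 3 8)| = |(1 10 13 7 14 5 6)(3 8 4)(9 15)| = 42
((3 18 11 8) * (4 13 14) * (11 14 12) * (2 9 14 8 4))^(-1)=((2 9 14)(3 18 8)(4 13 12 11))^(-1)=(2 14 9)(3 8 18)(4 11 12 13)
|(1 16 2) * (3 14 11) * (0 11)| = |(0 11 3 14)(1 16 2)| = 12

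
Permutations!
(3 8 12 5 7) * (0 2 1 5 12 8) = (12)(0 2 1 5 7 3) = [2, 5, 1, 0, 4, 7, 6, 3, 8, 9, 10, 11, 12]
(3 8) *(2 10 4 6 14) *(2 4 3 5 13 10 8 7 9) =[0, 1, 8, 7, 6, 13, 14, 9, 5, 2, 3, 11, 12, 10, 4] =(2 8 5 13 10 3 7 9)(4 6 14)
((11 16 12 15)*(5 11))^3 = ((5 11 16 12 15))^3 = (5 12 11 15 16)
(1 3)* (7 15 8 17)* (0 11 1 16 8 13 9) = (0 11 1 3 16 8 17 7 15 13 9) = [11, 3, 2, 16, 4, 5, 6, 15, 17, 0, 10, 1, 12, 9, 14, 13, 8, 7]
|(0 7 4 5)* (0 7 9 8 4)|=|(0 9 8 4 5 7)|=6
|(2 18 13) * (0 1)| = |(0 1)(2 18 13)| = 6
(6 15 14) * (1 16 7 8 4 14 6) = (1 16 7 8 4 14)(6 15) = [0, 16, 2, 3, 14, 5, 15, 8, 4, 9, 10, 11, 12, 13, 1, 6, 7]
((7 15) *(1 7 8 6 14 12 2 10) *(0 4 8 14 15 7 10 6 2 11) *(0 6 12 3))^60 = (15)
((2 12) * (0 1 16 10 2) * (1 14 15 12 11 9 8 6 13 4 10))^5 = ((0 14 15 12)(1 16)(2 11 9 8 6 13 4 10))^5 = (0 14 15 12)(1 16)(2 13 9 10 6 11 4 8)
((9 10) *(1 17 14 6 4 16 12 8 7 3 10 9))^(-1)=(1 10 3 7 8 12 16 4 6 14 17)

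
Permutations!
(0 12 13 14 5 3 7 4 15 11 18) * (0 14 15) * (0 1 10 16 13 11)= (0 12 11 18 14 5 3 7 4 1 10 16 13 15)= [12, 10, 2, 7, 1, 3, 6, 4, 8, 9, 16, 18, 11, 15, 5, 0, 13, 17, 14]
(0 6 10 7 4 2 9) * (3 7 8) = (0 6 10 8 3 7 4 2 9) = [6, 1, 9, 7, 2, 5, 10, 4, 3, 0, 8]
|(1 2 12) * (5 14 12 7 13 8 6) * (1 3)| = |(1 2 7 13 8 6 5 14 12 3)| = 10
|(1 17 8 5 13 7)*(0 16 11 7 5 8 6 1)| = |(0 16 11 7)(1 17 6)(5 13)| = 12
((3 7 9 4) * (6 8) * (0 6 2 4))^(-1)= ((0 6 8 2 4 3 7 9))^(-1)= (0 9 7 3 4 2 8 6)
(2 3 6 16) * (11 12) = (2 3 6 16)(11 12) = [0, 1, 3, 6, 4, 5, 16, 7, 8, 9, 10, 12, 11, 13, 14, 15, 2]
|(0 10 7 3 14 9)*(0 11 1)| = |(0 10 7 3 14 9 11 1)| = 8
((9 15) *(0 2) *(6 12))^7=(0 2)(6 12)(9 15)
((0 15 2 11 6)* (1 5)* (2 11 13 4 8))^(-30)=(0 11)(2 4)(6 15)(8 13)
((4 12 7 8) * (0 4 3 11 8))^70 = (0 12)(3 11 8)(4 7)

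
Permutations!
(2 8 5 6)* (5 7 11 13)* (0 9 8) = [9, 1, 0, 3, 4, 6, 2, 11, 7, 8, 10, 13, 12, 5] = (0 9 8 7 11 13 5 6 2)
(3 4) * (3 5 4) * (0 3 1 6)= [3, 6, 2, 1, 5, 4, 0]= (0 3 1 6)(4 5)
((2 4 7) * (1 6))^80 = (2 7 4)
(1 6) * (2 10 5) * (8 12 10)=[0, 6, 8, 3, 4, 2, 1, 7, 12, 9, 5, 11, 10]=(1 6)(2 8 12 10 5)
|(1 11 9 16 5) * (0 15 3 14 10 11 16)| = 21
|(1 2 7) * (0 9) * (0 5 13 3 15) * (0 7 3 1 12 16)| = 11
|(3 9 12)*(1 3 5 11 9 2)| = |(1 3 2)(5 11 9 12)| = 12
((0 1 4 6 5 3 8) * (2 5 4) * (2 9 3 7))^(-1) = (0 8 3 9 1)(2 7 5)(4 6)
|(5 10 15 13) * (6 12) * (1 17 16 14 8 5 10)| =|(1 17 16 14 8 5)(6 12)(10 15 13)| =6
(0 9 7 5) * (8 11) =(0 9 7 5)(8 11) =[9, 1, 2, 3, 4, 0, 6, 5, 11, 7, 10, 8]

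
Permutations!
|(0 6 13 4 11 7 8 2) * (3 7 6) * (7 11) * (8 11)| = 20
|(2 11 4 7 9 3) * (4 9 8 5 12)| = |(2 11 9 3)(4 7 8 5 12)| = 20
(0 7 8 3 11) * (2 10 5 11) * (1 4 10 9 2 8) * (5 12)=[7, 4, 9, 8, 10, 11, 6, 1, 3, 2, 12, 0, 5]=(0 7 1 4 10 12 5 11)(2 9)(3 8)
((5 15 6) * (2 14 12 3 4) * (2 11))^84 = ((2 14 12 3 4 11)(5 15 6))^84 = (15)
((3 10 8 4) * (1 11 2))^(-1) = (1 2 11)(3 4 8 10)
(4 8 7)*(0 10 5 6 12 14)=[10, 1, 2, 3, 8, 6, 12, 4, 7, 9, 5, 11, 14, 13, 0]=(0 10 5 6 12 14)(4 8 7)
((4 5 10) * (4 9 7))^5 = (10)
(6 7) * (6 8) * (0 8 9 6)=(0 8)(6 7 9)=[8, 1, 2, 3, 4, 5, 7, 9, 0, 6]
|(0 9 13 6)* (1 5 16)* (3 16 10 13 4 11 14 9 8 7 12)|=44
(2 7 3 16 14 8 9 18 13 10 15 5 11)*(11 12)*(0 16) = (0 16 14 8 9 18 13 10 15 5 12 11 2 7 3) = [16, 1, 7, 0, 4, 12, 6, 3, 9, 18, 15, 2, 11, 10, 8, 5, 14, 17, 13]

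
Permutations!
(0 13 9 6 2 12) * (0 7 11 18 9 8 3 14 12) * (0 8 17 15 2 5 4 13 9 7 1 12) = (0 9 6 5 4 13 17 15 2 8 3 14)(1 12)(7 11 18) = [9, 12, 8, 14, 13, 4, 5, 11, 3, 6, 10, 18, 1, 17, 0, 2, 16, 15, 7]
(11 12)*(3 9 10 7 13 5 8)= (3 9 10 7 13 5 8)(11 12)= [0, 1, 2, 9, 4, 8, 6, 13, 3, 10, 7, 12, 11, 5]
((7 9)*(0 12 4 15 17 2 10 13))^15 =(0 13 10 2 17 15 4 12)(7 9)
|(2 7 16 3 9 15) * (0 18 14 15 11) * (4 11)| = 11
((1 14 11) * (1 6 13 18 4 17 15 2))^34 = (1 13 15 11 4)(2 6 17 14 18)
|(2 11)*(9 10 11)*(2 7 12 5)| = |(2 9 10 11 7 12 5)| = 7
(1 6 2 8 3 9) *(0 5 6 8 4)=(0 5 6 2 4)(1 8 3 9)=[5, 8, 4, 9, 0, 6, 2, 7, 3, 1]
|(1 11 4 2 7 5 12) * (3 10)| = |(1 11 4 2 7 5 12)(3 10)| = 14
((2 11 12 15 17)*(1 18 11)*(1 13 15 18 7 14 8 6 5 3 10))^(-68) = (1 6)(3 14)(5 7)(8 10)(11 12 18)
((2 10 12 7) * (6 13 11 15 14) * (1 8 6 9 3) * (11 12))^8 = ((1 8 6 13 12 7 2 10 11 15 14 9 3))^8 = (1 11 13 9 2 8 15 12 3 10 6 14 7)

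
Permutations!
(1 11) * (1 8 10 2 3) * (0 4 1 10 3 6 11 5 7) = [4, 5, 6, 10, 1, 7, 11, 0, 3, 9, 2, 8] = (0 4 1 5 7)(2 6 11 8 3 10)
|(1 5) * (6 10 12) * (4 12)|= 4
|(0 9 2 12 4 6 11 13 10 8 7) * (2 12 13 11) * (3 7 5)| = |(0 9 12 4 6 2 13 10 8 5 3 7)| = 12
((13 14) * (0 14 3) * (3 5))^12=((0 14 13 5 3))^12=(0 13 3 14 5)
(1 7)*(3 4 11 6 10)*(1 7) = (3 4 11 6 10) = [0, 1, 2, 4, 11, 5, 10, 7, 8, 9, 3, 6]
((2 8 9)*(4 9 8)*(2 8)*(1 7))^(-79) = ((1 7)(2 4 9 8))^(-79) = (1 7)(2 4 9 8)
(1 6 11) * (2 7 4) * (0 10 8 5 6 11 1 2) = (0 10 8 5 6 1 11 2 7 4) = [10, 11, 7, 3, 0, 6, 1, 4, 5, 9, 8, 2]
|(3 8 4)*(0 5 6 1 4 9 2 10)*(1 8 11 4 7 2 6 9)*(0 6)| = 6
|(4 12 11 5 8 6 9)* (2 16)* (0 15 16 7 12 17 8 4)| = 13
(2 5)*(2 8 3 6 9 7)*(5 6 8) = [0, 1, 6, 8, 4, 5, 9, 2, 3, 7] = (2 6 9 7)(3 8)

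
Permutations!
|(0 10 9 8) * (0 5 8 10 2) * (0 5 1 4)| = |(0 2 5 8 1 4)(9 10)| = 6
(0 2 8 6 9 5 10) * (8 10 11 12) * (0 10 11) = (0 2 11 12 8 6 9 5) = [2, 1, 11, 3, 4, 0, 9, 7, 6, 5, 10, 12, 8]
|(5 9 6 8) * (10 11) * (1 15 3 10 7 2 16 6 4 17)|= |(1 15 3 10 11 7 2 16 6 8 5 9 4 17)|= 14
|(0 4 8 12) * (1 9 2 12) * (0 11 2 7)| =6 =|(0 4 8 1 9 7)(2 12 11)|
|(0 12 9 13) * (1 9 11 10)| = 7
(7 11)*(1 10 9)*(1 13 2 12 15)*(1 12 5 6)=(1 10 9 13 2 5 6)(7 11)(12 15)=[0, 10, 5, 3, 4, 6, 1, 11, 8, 13, 9, 7, 15, 2, 14, 12]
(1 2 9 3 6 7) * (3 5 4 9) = (1 2 3 6 7)(4 9 5) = [0, 2, 3, 6, 9, 4, 7, 1, 8, 5]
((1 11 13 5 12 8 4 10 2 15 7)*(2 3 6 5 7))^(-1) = (1 7 13 11)(2 15)(3 10 4 8 12 5 6)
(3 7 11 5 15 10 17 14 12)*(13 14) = (3 7 11 5 15 10 17 13 14 12) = [0, 1, 2, 7, 4, 15, 6, 11, 8, 9, 17, 5, 3, 14, 12, 10, 16, 13]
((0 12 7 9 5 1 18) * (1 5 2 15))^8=((0 12 7 9 2 15 1 18))^8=(18)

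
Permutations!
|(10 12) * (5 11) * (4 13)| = |(4 13)(5 11)(10 12)| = 2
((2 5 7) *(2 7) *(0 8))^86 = ((0 8)(2 5))^86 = (8)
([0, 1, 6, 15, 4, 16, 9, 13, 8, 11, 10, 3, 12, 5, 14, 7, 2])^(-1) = [0, 1, 16, 11, 4, 13, 2, 15, 8, 6, 10, 9, 12, 7, 14, 3, 5]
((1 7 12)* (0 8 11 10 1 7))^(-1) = ((0 8 11 10 1)(7 12))^(-1) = (0 1 10 11 8)(7 12)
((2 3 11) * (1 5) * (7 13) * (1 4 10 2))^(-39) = ((1 5 4 10 2 3 11)(7 13))^(-39) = (1 10 11 4 3 5 2)(7 13)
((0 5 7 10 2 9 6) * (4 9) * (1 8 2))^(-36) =((0 5 7 10 1 8 2 4 9 6))^(-36) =(0 1 9 7 2)(4 5 8 6 10)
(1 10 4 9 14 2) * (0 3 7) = (0 3 7)(1 10 4 9 14 2) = [3, 10, 1, 7, 9, 5, 6, 0, 8, 14, 4, 11, 12, 13, 2]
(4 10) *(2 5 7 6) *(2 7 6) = (2 5 6 7)(4 10) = [0, 1, 5, 3, 10, 6, 7, 2, 8, 9, 4]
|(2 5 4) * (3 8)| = |(2 5 4)(3 8)| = 6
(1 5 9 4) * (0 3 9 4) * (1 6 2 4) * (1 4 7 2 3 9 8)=(0 9)(1 5 4 6 3 8)(2 7)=[9, 5, 7, 8, 6, 4, 3, 2, 1, 0]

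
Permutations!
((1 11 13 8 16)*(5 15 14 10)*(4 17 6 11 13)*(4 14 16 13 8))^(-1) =(1 16 15 5 10 14 11 6 17 4 13 8)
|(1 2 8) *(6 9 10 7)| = 12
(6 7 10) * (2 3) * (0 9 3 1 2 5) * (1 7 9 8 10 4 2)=[8, 1, 7, 5, 2, 0, 9, 4, 10, 3, 6]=(0 8 10 6 9 3 5)(2 7 4)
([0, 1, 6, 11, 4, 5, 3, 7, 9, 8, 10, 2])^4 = [0, 1, 2, 3, 4, 5, 6, 7, 8, 9, 10, 11]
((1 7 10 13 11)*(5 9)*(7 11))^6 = (13)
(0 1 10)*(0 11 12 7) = (0 1 10 11 12 7) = [1, 10, 2, 3, 4, 5, 6, 0, 8, 9, 11, 12, 7]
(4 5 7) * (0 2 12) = [2, 1, 12, 3, 5, 7, 6, 4, 8, 9, 10, 11, 0] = (0 2 12)(4 5 7)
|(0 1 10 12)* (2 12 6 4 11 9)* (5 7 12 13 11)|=|(0 1 10 6 4 5 7 12)(2 13 11 9)|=8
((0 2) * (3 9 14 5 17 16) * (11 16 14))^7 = (0 2)(3 16 11 9)(5 17 14)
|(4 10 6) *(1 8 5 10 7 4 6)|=|(1 8 5 10)(4 7)|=4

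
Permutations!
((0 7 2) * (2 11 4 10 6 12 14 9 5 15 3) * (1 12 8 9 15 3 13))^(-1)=(0 2 3 5 9 8 6 10 4 11 7)(1 13 15 14 12)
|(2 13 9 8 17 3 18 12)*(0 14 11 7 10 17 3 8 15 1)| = |(0 14 11 7 10 17 8 3 18 12 2 13 9 15 1)| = 15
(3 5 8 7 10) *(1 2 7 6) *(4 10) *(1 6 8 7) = (1 2)(3 5 7 4 10) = [0, 2, 1, 5, 10, 7, 6, 4, 8, 9, 3]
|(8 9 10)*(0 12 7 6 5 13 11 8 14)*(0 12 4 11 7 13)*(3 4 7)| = 36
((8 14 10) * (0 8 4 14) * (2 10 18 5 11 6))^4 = (2 18)(4 11)(5 10)(6 14)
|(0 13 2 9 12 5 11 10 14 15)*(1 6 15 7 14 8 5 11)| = 12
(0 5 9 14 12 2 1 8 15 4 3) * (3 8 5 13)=(0 13 3)(1 5 9 14 12 2)(4 8 15)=[13, 5, 1, 0, 8, 9, 6, 7, 15, 14, 10, 11, 2, 3, 12, 4]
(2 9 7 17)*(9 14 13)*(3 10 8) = (2 14 13 9 7 17)(3 10 8) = [0, 1, 14, 10, 4, 5, 6, 17, 3, 7, 8, 11, 12, 9, 13, 15, 16, 2]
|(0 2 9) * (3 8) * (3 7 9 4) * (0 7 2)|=4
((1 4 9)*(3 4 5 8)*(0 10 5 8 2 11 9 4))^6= ((0 10 5 2 11 9 1 8 3))^6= (0 1 2)(3 9 5)(8 11 10)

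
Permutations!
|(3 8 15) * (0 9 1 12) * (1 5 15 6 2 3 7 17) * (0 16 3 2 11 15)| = 30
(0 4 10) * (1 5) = (0 4 10)(1 5) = [4, 5, 2, 3, 10, 1, 6, 7, 8, 9, 0]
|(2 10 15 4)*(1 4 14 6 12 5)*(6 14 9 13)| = |(1 4 2 10 15 9 13 6 12 5)| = 10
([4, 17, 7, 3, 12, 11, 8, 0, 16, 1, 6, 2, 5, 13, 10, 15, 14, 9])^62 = (0 7 2 11 5 12 4)(1 9 17)(6 16 10 8 14)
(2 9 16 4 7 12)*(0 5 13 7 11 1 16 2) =(0 5 13 7 12)(1 16 4 11)(2 9) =[5, 16, 9, 3, 11, 13, 6, 12, 8, 2, 10, 1, 0, 7, 14, 15, 4]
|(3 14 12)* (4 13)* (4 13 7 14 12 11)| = 4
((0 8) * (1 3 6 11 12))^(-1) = ((0 8)(1 3 6 11 12))^(-1) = (0 8)(1 12 11 6 3)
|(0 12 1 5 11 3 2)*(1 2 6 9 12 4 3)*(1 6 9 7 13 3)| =12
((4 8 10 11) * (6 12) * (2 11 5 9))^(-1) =(2 9 5 10 8 4 11)(6 12)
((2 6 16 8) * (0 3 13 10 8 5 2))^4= (16)(0 8 10 13 3)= ((0 3 13 10 8)(2 6 16 5))^4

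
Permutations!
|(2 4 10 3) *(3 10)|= 3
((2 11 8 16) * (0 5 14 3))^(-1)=((0 5 14 3)(2 11 8 16))^(-1)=(0 3 14 5)(2 16 8 11)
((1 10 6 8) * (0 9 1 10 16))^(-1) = ((0 9 1 16)(6 8 10))^(-1) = (0 16 1 9)(6 10 8)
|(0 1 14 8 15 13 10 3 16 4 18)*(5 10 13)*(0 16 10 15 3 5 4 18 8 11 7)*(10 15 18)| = |(0 1 14 11 7)(3 15 4 8)(5 18 16 10)| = 20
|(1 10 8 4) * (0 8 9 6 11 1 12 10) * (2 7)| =18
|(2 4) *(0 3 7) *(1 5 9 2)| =15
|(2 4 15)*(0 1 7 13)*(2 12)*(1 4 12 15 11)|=6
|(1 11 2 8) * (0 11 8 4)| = 4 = |(0 11 2 4)(1 8)|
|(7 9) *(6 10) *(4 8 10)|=4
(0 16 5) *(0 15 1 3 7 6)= (0 16 5 15 1 3 7 6)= [16, 3, 2, 7, 4, 15, 0, 6, 8, 9, 10, 11, 12, 13, 14, 1, 5]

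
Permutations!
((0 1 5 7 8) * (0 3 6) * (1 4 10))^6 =((0 4 10 1 5 7 8 3 6))^6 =(0 8 1)(3 5 4)(6 7 10)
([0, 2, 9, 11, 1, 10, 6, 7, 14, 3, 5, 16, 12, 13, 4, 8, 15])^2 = (1 9 11 15 14)(2 3 16 8 4)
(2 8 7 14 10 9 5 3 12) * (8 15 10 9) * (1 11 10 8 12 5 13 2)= [0, 11, 15, 5, 4, 3, 6, 14, 7, 13, 12, 10, 1, 2, 9, 8]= (1 11 10 12)(2 15 8 7 14 9 13)(3 5)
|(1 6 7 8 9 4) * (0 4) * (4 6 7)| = 7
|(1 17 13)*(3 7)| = 6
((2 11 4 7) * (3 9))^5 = ((2 11 4 7)(3 9))^5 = (2 11 4 7)(3 9)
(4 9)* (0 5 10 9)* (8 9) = (0 5 10 8 9 4) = [5, 1, 2, 3, 0, 10, 6, 7, 9, 4, 8]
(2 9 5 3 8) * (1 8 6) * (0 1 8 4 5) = (0 1 4 5 3 6 8 2 9) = [1, 4, 9, 6, 5, 3, 8, 7, 2, 0]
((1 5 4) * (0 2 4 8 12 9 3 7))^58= ((0 2 4 1 5 8 12 9 3 7))^58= (0 3 12 5 4)(1 2 7 9 8)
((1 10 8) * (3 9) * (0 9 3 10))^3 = ((0 9 10 8 1))^3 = (0 8 9 1 10)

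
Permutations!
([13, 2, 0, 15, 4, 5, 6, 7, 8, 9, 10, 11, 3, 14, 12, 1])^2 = (0 14 3 1)(2 13 12 15)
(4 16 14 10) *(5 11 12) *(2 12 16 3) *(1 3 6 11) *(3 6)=(1 6 11 16 14 10 4 3 2 12 5)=[0, 6, 12, 2, 3, 1, 11, 7, 8, 9, 4, 16, 5, 13, 10, 15, 14]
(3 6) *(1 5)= (1 5)(3 6)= [0, 5, 2, 6, 4, 1, 3]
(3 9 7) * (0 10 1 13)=(0 10 1 13)(3 9 7)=[10, 13, 2, 9, 4, 5, 6, 3, 8, 7, 1, 11, 12, 0]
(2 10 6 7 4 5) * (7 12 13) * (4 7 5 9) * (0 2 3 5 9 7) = (0 2 10 6 12 13 9 4 7)(3 5) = [2, 1, 10, 5, 7, 3, 12, 0, 8, 4, 6, 11, 13, 9]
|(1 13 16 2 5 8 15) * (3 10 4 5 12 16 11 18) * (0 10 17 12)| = 15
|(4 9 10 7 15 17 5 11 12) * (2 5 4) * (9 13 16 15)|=60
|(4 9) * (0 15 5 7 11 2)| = |(0 15 5 7 11 2)(4 9)| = 6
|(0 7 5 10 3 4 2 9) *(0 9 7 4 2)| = |(0 4)(2 7 5 10 3)| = 10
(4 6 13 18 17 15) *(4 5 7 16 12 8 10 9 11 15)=[0, 1, 2, 3, 6, 7, 13, 16, 10, 11, 9, 15, 8, 18, 14, 5, 12, 4, 17]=(4 6 13 18 17)(5 7 16 12 8 10 9 11 15)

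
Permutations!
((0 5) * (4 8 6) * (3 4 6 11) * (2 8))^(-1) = (0 5)(2 4 3 11 8) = ((0 5)(2 8 11 3 4))^(-1)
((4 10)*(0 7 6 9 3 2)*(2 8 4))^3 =(0 9 4)(2 6 8)(3 10 7)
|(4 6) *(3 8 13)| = |(3 8 13)(4 6)| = 6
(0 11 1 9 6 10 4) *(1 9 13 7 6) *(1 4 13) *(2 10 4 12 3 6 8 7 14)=(0 11 9 12 3 6 4)(2 10 13 14)(7 8)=[11, 1, 10, 6, 0, 5, 4, 8, 7, 12, 13, 9, 3, 14, 2]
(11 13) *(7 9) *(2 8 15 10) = [0, 1, 8, 3, 4, 5, 6, 9, 15, 7, 2, 13, 12, 11, 14, 10] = (2 8 15 10)(7 9)(11 13)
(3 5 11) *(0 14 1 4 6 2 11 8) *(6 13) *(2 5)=(0 14 1 4 13 6 5 8)(2 11 3)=[14, 4, 11, 2, 13, 8, 5, 7, 0, 9, 10, 3, 12, 6, 1]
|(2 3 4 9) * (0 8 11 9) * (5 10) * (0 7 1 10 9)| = |(0 8 11)(1 10 5 9 2 3 4 7)| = 24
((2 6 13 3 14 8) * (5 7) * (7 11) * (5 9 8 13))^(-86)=((2 6 5 11 7 9 8)(3 14 13))^(-86)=(2 9 11 6 8 7 5)(3 14 13)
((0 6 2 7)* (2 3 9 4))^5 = ((0 6 3 9 4 2 7))^5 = (0 2 9 6 7 4 3)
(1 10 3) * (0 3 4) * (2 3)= (0 2 3 1 10 4)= [2, 10, 3, 1, 0, 5, 6, 7, 8, 9, 4]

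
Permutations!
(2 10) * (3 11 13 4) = (2 10)(3 11 13 4) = [0, 1, 10, 11, 3, 5, 6, 7, 8, 9, 2, 13, 12, 4]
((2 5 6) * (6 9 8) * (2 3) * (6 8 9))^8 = ((9)(2 5 6 3))^8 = (9)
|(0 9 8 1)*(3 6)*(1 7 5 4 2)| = 8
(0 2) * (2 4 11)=(0 4 11 2)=[4, 1, 0, 3, 11, 5, 6, 7, 8, 9, 10, 2]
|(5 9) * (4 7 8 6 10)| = |(4 7 8 6 10)(5 9)| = 10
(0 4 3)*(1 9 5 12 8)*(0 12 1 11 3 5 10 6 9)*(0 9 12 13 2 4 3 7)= (0 3 13 2 4 5 1 9 10 6 12 8 11 7)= [3, 9, 4, 13, 5, 1, 12, 0, 11, 10, 6, 7, 8, 2]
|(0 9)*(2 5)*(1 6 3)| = 6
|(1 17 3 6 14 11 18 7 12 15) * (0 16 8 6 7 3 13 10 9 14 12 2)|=|(0 16 8 6 12 15 1 17 13 10 9 14 11 18 3 7 2)|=17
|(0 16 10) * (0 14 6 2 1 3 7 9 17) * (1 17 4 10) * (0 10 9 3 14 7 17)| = 12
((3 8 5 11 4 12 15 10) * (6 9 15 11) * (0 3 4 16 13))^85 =((0 3 8 5 6 9 15 10 4 12 11 16 13))^85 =(0 10 3 4 8 12 5 11 6 16 9 13 15)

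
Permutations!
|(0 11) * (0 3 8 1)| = |(0 11 3 8 1)| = 5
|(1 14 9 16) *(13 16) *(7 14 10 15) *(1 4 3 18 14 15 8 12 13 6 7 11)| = |(1 10 8 12 13 16 4 3 18 14 9 6 7 15 11)| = 15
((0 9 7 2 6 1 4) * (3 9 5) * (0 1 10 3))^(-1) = ((0 5)(1 4)(2 6 10 3 9 7))^(-1) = (0 5)(1 4)(2 7 9 3 10 6)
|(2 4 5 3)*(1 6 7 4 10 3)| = |(1 6 7 4 5)(2 10 3)| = 15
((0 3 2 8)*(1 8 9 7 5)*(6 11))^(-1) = (0 8 1 5 7 9 2 3)(6 11)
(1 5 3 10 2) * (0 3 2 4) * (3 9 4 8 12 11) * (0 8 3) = (0 9 4 8 12 11)(1 5 2)(3 10) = [9, 5, 1, 10, 8, 2, 6, 7, 12, 4, 3, 0, 11]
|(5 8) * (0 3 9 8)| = |(0 3 9 8 5)| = 5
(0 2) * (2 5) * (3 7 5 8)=(0 8 3 7 5 2)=[8, 1, 0, 7, 4, 2, 6, 5, 3]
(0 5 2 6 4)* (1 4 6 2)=[5, 4, 2, 3, 0, 1, 6]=(6)(0 5 1 4)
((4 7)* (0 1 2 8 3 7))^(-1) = ((0 1 2 8 3 7 4))^(-1) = (0 4 7 3 8 2 1)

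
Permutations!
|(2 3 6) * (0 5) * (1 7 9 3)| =6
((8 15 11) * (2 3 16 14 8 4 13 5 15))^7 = (2 16 8 3 14)(4 5 11 13 15)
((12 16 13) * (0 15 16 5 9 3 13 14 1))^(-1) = ((0 15 16 14 1)(3 13 12 5 9))^(-1) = (0 1 14 16 15)(3 9 5 12 13)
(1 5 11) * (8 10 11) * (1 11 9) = (11)(1 5 8 10 9) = [0, 5, 2, 3, 4, 8, 6, 7, 10, 1, 9, 11]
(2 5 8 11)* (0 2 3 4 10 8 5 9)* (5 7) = [2, 1, 9, 4, 10, 7, 6, 5, 11, 0, 8, 3] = (0 2 9)(3 4 10 8 11)(5 7)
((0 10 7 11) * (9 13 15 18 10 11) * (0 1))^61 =(0 11 1)(7 9 13 15 18 10)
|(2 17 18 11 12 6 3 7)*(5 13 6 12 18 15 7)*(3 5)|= |(2 17 15 7)(5 13 6)(11 18)|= 12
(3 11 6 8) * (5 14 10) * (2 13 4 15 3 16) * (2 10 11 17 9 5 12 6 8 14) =[0, 1, 13, 17, 15, 2, 14, 7, 16, 5, 12, 8, 6, 4, 11, 3, 10, 9] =(2 13 4 15 3 17 9 5)(6 14 11 8 16 10 12)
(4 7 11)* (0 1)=(0 1)(4 7 11)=[1, 0, 2, 3, 7, 5, 6, 11, 8, 9, 10, 4]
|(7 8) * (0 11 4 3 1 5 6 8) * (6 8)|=8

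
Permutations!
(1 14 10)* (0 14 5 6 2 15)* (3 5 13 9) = (0 14 10 1 13 9 3 5 6 2 15) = [14, 13, 15, 5, 4, 6, 2, 7, 8, 3, 1, 11, 12, 9, 10, 0]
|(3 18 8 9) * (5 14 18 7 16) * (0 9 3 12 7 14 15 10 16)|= 4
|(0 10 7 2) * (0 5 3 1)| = 7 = |(0 10 7 2 5 3 1)|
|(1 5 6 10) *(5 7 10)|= 6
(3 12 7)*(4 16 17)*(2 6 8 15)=[0, 1, 6, 12, 16, 5, 8, 3, 15, 9, 10, 11, 7, 13, 14, 2, 17, 4]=(2 6 8 15)(3 12 7)(4 16 17)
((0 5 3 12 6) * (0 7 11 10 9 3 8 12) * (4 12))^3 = (0 4 7 9 5 12 11 3 8 6 10)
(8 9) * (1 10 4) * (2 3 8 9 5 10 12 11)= (1 12 11 2 3 8 5 10 4)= [0, 12, 3, 8, 1, 10, 6, 7, 5, 9, 4, 2, 11]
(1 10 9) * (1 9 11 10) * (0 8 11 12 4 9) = (0 8 11 10 12 4 9) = [8, 1, 2, 3, 9, 5, 6, 7, 11, 0, 12, 10, 4]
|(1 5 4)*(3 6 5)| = |(1 3 6 5 4)| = 5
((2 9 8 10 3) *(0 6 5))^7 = ((0 6 5)(2 9 8 10 3))^7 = (0 6 5)(2 8 3 9 10)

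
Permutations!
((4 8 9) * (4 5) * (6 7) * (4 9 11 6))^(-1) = (4 7 6 11 8)(5 9)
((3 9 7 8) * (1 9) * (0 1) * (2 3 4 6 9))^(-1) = (0 3 2 1)(4 8 7 9 6)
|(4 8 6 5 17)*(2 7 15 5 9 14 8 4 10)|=12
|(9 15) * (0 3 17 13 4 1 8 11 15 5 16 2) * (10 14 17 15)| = 56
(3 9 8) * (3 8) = (3 9) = [0, 1, 2, 9, 4, 5, 6, 7, 8, 3]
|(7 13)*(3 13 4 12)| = |(3 13 7 4 12)| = 5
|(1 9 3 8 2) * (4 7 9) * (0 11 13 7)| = |(0 11 13 7 9 3 8 2 1 4)| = 10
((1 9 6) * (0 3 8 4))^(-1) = (0 4 8 3)(1 6 9)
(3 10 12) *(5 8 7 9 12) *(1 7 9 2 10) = (1 7 2 10 5 8 9 12 3) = [0, 7, 10, 1, 4, 8, 6, 2, 9, 12, 5, 11, 3]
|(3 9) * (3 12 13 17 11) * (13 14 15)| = 8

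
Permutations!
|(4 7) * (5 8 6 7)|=|(4 5 8 6 7)|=5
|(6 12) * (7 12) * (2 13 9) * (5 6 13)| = |(2 5 6 7 12 13 9)| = 7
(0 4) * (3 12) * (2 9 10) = (0 4)(2 9 10)(3 12) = [4, 1, 9, 12, 0, 5, 6, 7, 8, 10, 2, 11, 3]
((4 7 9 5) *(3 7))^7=(3 9 4 7 5)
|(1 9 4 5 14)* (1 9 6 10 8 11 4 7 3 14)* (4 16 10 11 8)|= |(1 6 11 16 10 4 5)(3 14 9 7)|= 28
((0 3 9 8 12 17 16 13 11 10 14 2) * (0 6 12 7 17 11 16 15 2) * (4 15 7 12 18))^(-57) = ((0 3 9 8 12 11 10 14)(2 6 18 4 15)(7 17)(13 16))^(-57) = (0 14 10 11 12 8 9 3)(2 4 6 15 18)(7 17)(13 16)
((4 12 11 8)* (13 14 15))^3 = (15)(4 8 11 12)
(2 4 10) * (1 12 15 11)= (1 12 15 11)(2 4 10)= [0, 12, 4, 3, 10, 5, 6, 7, 8, 9, 2, 1, 15, 13, 14, 11]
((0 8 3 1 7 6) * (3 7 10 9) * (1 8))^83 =((0 1 10 9 3 8 7 6))^83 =(0 9 7 1 3 6 10 8)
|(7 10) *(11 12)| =2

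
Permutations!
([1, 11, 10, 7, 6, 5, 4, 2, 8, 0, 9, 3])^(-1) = [9, 0, 7, 11, 6, 5, 4, 3, 8, 10, 2, 1]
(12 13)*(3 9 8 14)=(3 9 8 14)(12 13)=[0, 1, 2, 9, 4, 5, 6, 7, 14, 8, 10, 11, 13, 12, 3]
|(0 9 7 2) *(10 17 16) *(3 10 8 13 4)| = 28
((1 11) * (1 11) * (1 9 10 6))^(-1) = (11)(1 6 10 9)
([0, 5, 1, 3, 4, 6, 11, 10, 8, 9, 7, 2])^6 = (1 5 6 11 2)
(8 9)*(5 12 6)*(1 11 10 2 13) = (1 11 10 2 13)(5 12 6)(8 9) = [0, 11, 13, 3, 4, 12, 5, 7, 9, 8, 2, 10, 6, 1]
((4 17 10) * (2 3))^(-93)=(17)(2 3)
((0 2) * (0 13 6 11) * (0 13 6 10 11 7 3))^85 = (10 11 13)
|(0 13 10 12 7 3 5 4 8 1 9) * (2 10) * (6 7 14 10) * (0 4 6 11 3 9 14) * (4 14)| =12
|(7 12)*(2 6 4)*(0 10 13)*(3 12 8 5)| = 15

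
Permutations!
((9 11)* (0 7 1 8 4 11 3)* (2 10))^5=((0 7 1 8 4 11 9 3)(2 10))^5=(0 11 1 3 4 7 9 8)(2 10)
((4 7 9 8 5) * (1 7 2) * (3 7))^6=(1 4 8 7)(2 5 9 3)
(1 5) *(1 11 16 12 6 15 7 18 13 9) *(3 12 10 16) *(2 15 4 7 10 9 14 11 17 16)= (1 5 17 16 9)(2 15 10)(3 12 6 4 7 18 13 14 11)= [0, 5, 15, 12, 7, 17, 4, 18, 8, 1, 2, 3, 6, 14, 11, 10, 9, 16, 13]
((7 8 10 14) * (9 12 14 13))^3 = (7 13 14 10 12 8 9)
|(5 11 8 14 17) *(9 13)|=|(5 11 8 14 17)(9 13)|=10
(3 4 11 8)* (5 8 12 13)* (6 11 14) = [0, 1, 2, 4, 14, 8, 11, 7, 3, 9, 10, 12, 13, 5, 6] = (3 4 14 6 11 12 13 5 8)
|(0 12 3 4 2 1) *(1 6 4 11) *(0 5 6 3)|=14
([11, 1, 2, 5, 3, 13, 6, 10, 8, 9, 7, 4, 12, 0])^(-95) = (0 11 4 3 5 13)(7 10)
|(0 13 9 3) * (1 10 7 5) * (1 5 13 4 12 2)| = |(0 4 12 2 1 10 7 13 9 3)| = 10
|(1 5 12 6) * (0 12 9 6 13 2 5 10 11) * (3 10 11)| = |(0 12 13 2 5 9 6 1 11)(3 10)| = 18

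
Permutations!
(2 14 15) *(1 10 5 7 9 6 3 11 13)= (1 10 5 7 9 6 3 11 13)(2 14 15)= [0, 10, 14, 11, 4, 7, 3, 9, 8, 6, 5, 13, 12, 1, 15, 2]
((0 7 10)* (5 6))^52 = ((0 7 10)(5 6))^52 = (0 7 10)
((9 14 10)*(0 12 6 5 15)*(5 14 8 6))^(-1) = ((0 12 5 15)(6 14 10 9 8))^(-1) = (0 15 5 12)(6 8 9 10 14)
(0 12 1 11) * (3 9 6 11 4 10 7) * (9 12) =(0 9 6 11)(1 4 10 7 3 12) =[9, 4, 2, 12, 10, 5, 11, 3, 8, 6, 7, 0, 1]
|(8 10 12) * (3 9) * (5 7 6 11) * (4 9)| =12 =|(3 4 9)(5 7 6 11)(8 10 12)|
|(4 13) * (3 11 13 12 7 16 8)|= 8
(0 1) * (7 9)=[1, 0, 2, 3, 4, 5, 6, 9, 8, 7]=(0 1)(7 9)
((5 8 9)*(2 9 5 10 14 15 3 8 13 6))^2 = (2 10 15 8 13)(3 5 6 9 14)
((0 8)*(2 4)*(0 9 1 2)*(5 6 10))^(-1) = ((0 8 9 1 2 4)(5 6 10))^(-1) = (0 4 2 1 9 8)(5 10 6)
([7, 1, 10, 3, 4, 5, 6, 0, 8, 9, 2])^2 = [0, 1, 2, 3, 4, 5, 6, 7, 8, 9, 10]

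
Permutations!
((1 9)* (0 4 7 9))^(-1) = (0 1 9 7 4) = ((0 4 7 9 1))^(-1)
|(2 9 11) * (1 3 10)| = 3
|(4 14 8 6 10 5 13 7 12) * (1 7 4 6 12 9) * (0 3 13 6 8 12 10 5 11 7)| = |(0 3 13 4 14 12 8 10 11 7 9 1)(5 6)| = 12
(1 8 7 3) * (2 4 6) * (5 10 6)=(1 8 7 3)(2 4 5 10 6)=[0, 8, 4, 1, 5, 10, 2, 3, 7, 9, 6]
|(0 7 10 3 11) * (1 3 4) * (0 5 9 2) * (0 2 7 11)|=|(0 11 5 9 7 10 4 1 3)|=9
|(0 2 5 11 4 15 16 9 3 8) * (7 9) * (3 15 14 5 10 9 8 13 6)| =24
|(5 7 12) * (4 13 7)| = 5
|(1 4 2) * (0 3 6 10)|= 12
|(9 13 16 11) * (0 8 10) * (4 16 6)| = |(0 8 10)(4 16 11 9 13 6)| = 6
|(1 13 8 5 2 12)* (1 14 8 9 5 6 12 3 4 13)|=12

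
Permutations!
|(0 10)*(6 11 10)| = |(0 6 11 10)| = 4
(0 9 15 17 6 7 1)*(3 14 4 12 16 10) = (0 9 15 17 6 7 1)(3 14 4 12 16 10) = [9, 0, 2, 14, 12, 5, 7, 1, 8, 15, 3, 11, 16, 13, 4, 17, 10, 6]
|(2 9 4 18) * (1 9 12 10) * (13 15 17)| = |(1 9 4 18 2 12 10)(13 15 17)| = 21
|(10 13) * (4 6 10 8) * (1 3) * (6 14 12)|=14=|(1 3)(4 14 12 6 10 13 8)|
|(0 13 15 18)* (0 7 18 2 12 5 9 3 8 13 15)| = |(0 15 2 12 5 9 3 8 13)(7 18)| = 18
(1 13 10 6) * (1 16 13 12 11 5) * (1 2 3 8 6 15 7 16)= (1 12 11 5 2 3 8 6)(7 16 13 10 15)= [0, 12, 3, 8, 4, 2, 1, 16, 6, 9, 15, 5, 11, 10, 14, 7, 13]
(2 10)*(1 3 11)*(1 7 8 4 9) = (1 3 11 7 8 4 9)(2 10) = [0, 3, 10, 11, 9, 5, 6, 8, 4, 1, 2, 7]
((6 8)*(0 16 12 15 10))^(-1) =((0 16 12 15 10)(6 8))^(-1) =(0 10 15 12 16)(6 8)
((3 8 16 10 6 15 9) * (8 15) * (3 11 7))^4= (16)(3 7 11 9 15)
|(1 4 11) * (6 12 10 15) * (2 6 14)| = |(1 4 11)(2 6 12 10 15 14)| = 6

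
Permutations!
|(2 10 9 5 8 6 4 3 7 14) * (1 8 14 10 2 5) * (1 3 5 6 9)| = 12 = |(1 8 9 3 7 10)(4 5 14 6)|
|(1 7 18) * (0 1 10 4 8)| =|(0 1 7 18 10 4 8)| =7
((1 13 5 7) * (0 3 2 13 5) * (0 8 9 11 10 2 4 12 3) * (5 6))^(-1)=((1 6 5 7)(2 13 8 9 11 10)(3 4 12))^(-1)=(1 7 5 6)(2 10 11 9 8 13)(3 12 4)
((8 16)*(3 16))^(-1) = ((3 16 8))^(-1) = (3 8 16)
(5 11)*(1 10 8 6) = (1 10 8 6)(5 11) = [0, 10, 2, 3, 4, 11, 1, 7, 6, 9, 8, 5]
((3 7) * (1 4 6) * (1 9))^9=(1 4 6 9)(3 7)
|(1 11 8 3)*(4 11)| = 5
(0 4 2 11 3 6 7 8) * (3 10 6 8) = (0 4 2 11 10 6 7 3 8) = [4, 1, 11, 8, 2, 5, 7, 3, 0, 9, 6, 10]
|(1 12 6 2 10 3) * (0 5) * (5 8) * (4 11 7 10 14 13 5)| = 14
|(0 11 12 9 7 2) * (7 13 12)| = |(0 11 7 2)(9 13 12)| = 12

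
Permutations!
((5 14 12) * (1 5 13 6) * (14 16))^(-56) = ((1 5 16 14 12 13 6))^(-56) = (16)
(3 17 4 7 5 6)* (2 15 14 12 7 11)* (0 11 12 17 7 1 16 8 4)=[11, 16, 15, 7, 12, 6, 3, 5, 4, 9, 10, 2, 1, 13, 17, 14, 8, 0]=(0 11 2 15 14 17)(1 16 8 4 12)(3 7 5 6)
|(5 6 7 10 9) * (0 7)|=6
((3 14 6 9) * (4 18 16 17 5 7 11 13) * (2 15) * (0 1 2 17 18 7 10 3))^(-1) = ((0 1 2 15 17 5 10 3 14 6 9)(4 7 11 13)(16 18))^(-1) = (0 9 6 14 3 10 5 17 15 2 1)(4 13 11 7)(16 18)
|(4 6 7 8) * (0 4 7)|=6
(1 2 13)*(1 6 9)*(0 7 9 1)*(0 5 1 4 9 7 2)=(0 2 13 6 4 9 5 1)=[2, 0, 13, 3, 9, 1, 4, 7, 8, 5, 10, 11, 12, 6]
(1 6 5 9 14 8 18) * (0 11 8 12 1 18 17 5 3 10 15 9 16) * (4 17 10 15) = (18)(0 11 8 10 4 17 5 16)(1 6 3 15 9 14 12) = [11, 6, 2, 15, 17, 16, 3, 7, 10, 14, 4, 8, 1, 13, 12, 9, 0, 5, 18]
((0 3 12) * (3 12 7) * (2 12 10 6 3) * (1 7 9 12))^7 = ((0 10 6 3 9 12)(1 7 2))^7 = (0 10 6 3 9 12)(1 7 2)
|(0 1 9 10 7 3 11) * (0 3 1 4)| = |(0 4)(1 9 10 7)(3 11)| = 4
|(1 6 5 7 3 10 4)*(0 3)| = |(0 3 10 4 1 6 5 7)| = 8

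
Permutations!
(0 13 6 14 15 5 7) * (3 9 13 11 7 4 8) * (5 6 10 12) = [11, 1, 2, 9, 8, 4, 14, 0, 3, 13, 12, 7, 5, 10, 15, 6] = (0 11 7)(3 9 13 10 12 5 4 8)(6 14 15)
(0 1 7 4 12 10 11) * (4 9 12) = (0 1 7 9 12 10 11) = [1, 7, 2, 3, 4, 5, 6, 9, 8, 12, 11, 0, 10]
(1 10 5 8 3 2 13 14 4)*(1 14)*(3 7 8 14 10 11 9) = (1 11 9 3 2 13)(4 10 5 14)(7 8) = [0, 11, 13, 2, 10, 14, 6, 8, 7, 3, 5, 9, 12, 1, 4]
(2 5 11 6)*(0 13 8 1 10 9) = [13, 10, 5, 3, 4, 11, 2, 7, 1, 0, 9, 6, 12, 8] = (0 13 8 1 10 9)(2 5 11 6)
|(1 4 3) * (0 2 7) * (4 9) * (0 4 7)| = |(0 2)(1 9 7 4 3)| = 10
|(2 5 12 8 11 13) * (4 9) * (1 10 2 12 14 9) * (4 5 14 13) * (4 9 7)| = 6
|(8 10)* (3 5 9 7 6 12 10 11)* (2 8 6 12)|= |(2 8 11 3 5 9 7 12 10 6)|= 10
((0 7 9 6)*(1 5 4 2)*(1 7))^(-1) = (0 6 9 7 2 4 5 1)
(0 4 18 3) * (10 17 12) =[4, 1, 2, 0, 18, 5, 6, 7, 8, 9, 17, 11, 10, 13, 14, 15, 16, 12, 3] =(0 4 18 3)(10 17 12)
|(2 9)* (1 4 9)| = 4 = |(1 4 9 2)|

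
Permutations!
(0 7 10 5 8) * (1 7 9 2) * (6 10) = [9, 7, 1, 3, 4, 8, 10, 6, 0, 2, 5] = (0 9 2 1 7 6 10 5 8)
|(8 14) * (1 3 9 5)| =4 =|(1 3 9 5)(8 14)|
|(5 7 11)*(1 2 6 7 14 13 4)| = |(1 2 6 7 11 5 14 13 4)| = 9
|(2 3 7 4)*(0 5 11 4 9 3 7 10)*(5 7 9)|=9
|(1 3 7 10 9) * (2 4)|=|(1 3 7 10 9)(2 4)|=10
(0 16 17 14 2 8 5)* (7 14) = (0 16 17 7 14 2 8 5) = [16, 1, 8, 3, 4, 0, 6, 14, 5, 9, 10, 11, 12, 13, 2, 15, 17, 7]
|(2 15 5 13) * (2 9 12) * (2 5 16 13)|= 7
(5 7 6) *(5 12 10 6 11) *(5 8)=(5 7 11 8)(6 12 10)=[0, 1, 2, 3, 4, 7, 12, 11, 5, 9, 6, 8, 10]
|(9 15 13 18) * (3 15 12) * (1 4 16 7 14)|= |(1 4 16 7 14)(3 15 13 18 9 12)|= 30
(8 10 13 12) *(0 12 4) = (0 12 8 10 13 4) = [12, 1, 2, 3, 0, 5, 6, 7, 10, 9, 13, 11, 8, 4]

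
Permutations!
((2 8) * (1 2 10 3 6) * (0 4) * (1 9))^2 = (1 8 3 9 2 10 6)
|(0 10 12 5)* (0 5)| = 3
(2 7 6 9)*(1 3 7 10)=(1 3 7 6 9 2 10)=[0, 3, 10, 7, 4, 5, 9, 6, 8, 2, 1]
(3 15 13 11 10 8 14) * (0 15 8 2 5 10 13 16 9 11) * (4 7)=(0 15 16 9 11 13)(2 5 10)(3 8 14)(4 7)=[15, 1, 5, 8, 7, 10, 6, 4, 14, 11, 2, 13, 12, 0, 3, 16, 9]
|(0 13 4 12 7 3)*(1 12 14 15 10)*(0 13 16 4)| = |(0 16 4 14 15 10 1 12 7 3 13)| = 11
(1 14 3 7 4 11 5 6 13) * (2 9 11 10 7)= (1 14 3 2 9 11 5 6 13)(4 10 7)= [0, 14, 9, 2, 10, 6, 13, 4, 8, 11, 7, 5, 12, 1, 3]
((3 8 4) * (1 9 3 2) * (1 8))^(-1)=((1 9 3)(2 8 4))^(-1)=(1 3 9)(2 4 8)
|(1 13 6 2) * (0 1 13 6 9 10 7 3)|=9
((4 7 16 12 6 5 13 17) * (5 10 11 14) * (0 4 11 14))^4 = (0 12 5)(4 6 13)(7 10 17)(11 16 14)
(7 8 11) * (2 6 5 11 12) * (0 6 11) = (0 6 5)(2 11 7 8 12) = [6, 1, 11, 3, 4, 0, 5, 8, 12, 9, 10, 7, 2]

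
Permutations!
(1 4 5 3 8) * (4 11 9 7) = [0, 11, 2, 8, 5, 3, 6, 4, 1, 7, 10, 9] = (1 11 9 7 4 5 3 8)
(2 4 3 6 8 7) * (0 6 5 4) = (0 6 8 7 2)(3 5 4) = [6, 1, 0, 5, 3, 4, 8, 2, 7]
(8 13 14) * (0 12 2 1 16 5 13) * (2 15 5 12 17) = (0 17 2 1 16 12 15 5 13 14 8) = [17, 16, 1, 3, 4, 13, 6, 7, 0, 9, 10, 11, 15, 14, 8, 5, 12, 2]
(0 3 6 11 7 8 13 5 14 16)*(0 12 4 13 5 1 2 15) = (0 3 6 11 7 8 5 14 16 12 4 13 1 2 15) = [3, 2, 15, 6, 13, 14, 11, 8, 5, 9, 10, 7, 4, 1, 16, 0, 12]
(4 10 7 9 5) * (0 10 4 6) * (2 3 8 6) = (0 10 7 9 5 2 3 8 6) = [10, 1, 3, 8, 4, 2, 0, 9, 6, 5, 7]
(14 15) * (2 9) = (2 9)(14 15) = [0, 1, 9, 3, 4, 5, 6, 7, 8, 2, 10, 11, 12, 13, 15, 14]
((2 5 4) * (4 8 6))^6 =(2 5 8 6 4)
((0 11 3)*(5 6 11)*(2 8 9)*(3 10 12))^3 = (0 11 3 6 12 5 10)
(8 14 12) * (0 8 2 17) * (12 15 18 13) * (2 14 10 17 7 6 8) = (0 2 7 6 8 10 17)(12 14 15 18 13) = [2, 1, 7, 3, 4, 5, 8, 6, 10, 9, 17, 11, 14, 12, 15, 18, 16, 0, 13]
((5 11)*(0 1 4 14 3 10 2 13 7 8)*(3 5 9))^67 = ((0 1 4 14 5 11 9 3 10 2 13 7 8))^67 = (0 4 5 9 10 13 8 1 14 11 3 2 7)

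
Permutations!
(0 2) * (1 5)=(0 2)(1 5)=[2, 5, 0, 3, 4, 1]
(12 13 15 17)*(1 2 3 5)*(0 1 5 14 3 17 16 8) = (0 1 2 17 12 13 15 16 8)(3 14) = [1, 2, 17, 14, 4, 5, 6, 7, 0, 9, 10, 11, 13, 15, 3, 16, 8, 12]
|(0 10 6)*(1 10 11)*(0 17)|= |(0 11 1 10 6 17)|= 6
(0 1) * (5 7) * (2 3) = (0 1)(2 3)(5 7) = [1, 0, 3, 2, 4, 7, 6, 5]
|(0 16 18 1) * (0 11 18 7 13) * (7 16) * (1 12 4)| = |(0 7 13)(1 11 18 12 4)| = 15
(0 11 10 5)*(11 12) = (0 12 11 10 5) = [12, 1, 2, 3, 4, 0, 6, 7, 8, 9, 5, 10, 11]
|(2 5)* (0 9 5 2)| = |(0 9 5)| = 3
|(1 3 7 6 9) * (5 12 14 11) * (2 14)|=|(1 3 7 6 9)(2 14 11 5 12)|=5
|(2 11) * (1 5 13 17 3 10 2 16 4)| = 10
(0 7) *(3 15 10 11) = (0 7)(3 15 10 11) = [7, 1, 2, 15, 4, 5, 6, 0, 8, 9, 11, 3, 12, 13, 14, 10]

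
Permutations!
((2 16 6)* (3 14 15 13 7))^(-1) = (2 6 16)(3 7 13 15 14)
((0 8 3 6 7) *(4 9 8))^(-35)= (9)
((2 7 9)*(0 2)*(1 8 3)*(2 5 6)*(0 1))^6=(0 1 2)(3 9 6)(5 8 7)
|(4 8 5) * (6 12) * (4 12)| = 5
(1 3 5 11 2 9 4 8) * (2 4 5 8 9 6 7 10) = (1 3 8)(2 6 7 10)(4 9 5 11) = [0, 3, 6, 8, 9, 11, 7, 10, 1, 5, 2, 4]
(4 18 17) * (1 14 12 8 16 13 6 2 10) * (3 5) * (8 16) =(1 14 12 16 13 6 2 10)(3 5)(4 18 17) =[0, 14, 10, 5, 18, 3, 2, 7, 8, 9, 1, 11, 16, 6, 12, 15, 13, 4, 17]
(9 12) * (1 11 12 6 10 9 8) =(1 11 12 8)(6 10 9) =[0, 11, 2, 3, 4, 5, 10, 7, 1, 6, 9, 12, 8]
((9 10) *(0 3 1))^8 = (10)(0 1 3)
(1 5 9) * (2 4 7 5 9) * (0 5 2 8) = (0 5 8)(1 9)(2 4 7) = [5, 9, 4, 3, 7, 8, 6, 2, 0, 1]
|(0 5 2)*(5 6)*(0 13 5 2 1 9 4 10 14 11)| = 11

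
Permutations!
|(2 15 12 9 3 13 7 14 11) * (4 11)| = 10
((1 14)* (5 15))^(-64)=((1 14)(5 15))^(-64)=(15)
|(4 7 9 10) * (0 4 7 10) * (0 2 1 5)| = 8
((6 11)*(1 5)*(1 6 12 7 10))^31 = (1 11 10 6 7 5 12) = ((1 5 6 11 12 7 10))^31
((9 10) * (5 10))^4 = (5 10 9)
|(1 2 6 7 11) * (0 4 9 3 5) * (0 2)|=|(0 4 9 3 5 2 6 7 11 1)|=10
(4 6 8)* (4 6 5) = (4 5)(6 8) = [0, 1, 2, 3, 5, 4, 8, 7, 6]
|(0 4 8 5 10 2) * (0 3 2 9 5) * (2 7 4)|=|(0 2 3 7 4 8)(5 10 9)|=6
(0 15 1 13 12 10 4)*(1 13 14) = (0 15 13 12 10 4)(1 14) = [15, 14, 2, 3, 0, 5, 6, 7, 8, 9, 4, 11, 10, 12, 1, 13]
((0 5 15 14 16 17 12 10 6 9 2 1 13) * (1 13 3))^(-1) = (0 13 2 9 6 10 12 17 16 14 15 5)(1 3)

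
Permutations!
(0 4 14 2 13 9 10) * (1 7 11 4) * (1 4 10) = (0 4 14 2 13 9 1 7 11 10) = [4, 7, 13, 3, 14, 5, 6, 11, 8, 1, 0, 10, 12, 9, 2]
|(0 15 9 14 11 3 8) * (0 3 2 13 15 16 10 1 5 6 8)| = |(0 16 10 1 5 6 8 3)(2 13 15 9 14 11)| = 24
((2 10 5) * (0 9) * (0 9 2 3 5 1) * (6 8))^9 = ((0 2 10 1)(3 5)(6 8))^9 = (0 2 10 1)(3 5)(6 8)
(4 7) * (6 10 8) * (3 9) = (3 9)(4 7)(6 10 8) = [0, 1, 2, 9, 7, 5, 10, 4, 6, 3, 8]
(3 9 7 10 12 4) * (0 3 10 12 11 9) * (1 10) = [3, 10, 2, 0, 1, 5, 6, 12, 8, 7, 11, 9, 4] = (0 3)(1 10 11 9 7 12 4)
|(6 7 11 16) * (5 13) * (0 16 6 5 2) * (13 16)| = |(0 13 2)(5 16)(6 7 11)| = 6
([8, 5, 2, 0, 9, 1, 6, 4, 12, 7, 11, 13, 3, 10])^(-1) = (0 3 12 8)(1 5)(4 7 9)(10 13 11)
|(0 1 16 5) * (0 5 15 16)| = 2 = |(0 1)(15 16)|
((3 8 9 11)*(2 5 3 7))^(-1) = (2 7 11 9 8 3 5)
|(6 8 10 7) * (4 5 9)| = |(4 5 9)(6 8 10 7)| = 12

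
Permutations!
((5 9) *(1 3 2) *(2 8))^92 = (9)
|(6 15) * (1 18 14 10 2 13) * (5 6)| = 6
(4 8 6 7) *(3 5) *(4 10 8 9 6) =(3 5)(4 9 6 7 10 8) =[0, 1, 2, 5, 9, 3, 7, 10, 4, 6, 8]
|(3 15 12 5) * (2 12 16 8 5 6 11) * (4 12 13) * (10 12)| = 35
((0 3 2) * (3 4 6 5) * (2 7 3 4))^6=((0 2)(3 7)(4 6 5))^6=(7)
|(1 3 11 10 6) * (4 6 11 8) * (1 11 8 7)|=|(1 3 7)(4 6 11 10 8)|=15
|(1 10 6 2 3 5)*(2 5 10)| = |(1 2 3 10 6 5)| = 6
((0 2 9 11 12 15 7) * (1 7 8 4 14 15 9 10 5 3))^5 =((0 2 10 5 3 1 7)(4 14 15 8)(9 11 12))^5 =(0 1 5 2 7 3 10)(4 14 15 8)(9 12 11)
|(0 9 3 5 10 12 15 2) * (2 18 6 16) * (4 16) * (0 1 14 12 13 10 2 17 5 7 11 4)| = 16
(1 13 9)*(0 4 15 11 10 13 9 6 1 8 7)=(0 4 15 11 10 13 6 1 9 8 7)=[4, 9, 2, 3, 15, 5, 1, 0, 7, 8, 13, 10, 12, 6, 14, 11]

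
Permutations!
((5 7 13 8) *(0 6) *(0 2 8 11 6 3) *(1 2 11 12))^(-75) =((0 3)(1 2 8 5 7 13 12)(6 11))^(-75) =(0 3)(1 8 7 12 2 5 13)(6 11)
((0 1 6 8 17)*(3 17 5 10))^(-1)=(0 17 3 10 5 8 6 1)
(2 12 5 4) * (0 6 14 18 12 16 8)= [6, 1, 16, 3, 2, 4, 14, 7, 0, 9, 10, 11, 5, 13, 18, 15, 8, 17, 12]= (0 6 14 18 12 5 4 2 16 8)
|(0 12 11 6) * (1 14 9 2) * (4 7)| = |(0 12 11 6)(1 14 9 2)(4 7)| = 4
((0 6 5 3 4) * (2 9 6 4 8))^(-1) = ((0 4)(2 9 6 5 3 8))^(-1) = (0 4)(2 8 3 5 6 9)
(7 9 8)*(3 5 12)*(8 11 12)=[0, 1, 2, 5, 4, 8, 6, 9, 7, 11, 10, 12, 3]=(3 5 8 7 9 11 12)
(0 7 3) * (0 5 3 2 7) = (2 7)(3 5) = [0, 1, 7, 5, 4, 3, 6, 2]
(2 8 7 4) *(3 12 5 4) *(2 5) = [0, 1, 8, 12, 5, 4, 6, 3, 7, 9, 10, 11, 2] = (2 8 7 3 12)(4 5)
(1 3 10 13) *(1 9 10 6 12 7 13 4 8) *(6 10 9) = (1 3 10 4 8)(6 12 7 13) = [0, 3, 2, 10, 8, 5, 12, 13, 1, 9, 4, 11, 7, 6]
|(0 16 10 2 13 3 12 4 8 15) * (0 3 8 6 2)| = |(0 16 10)(2 13 8 15 3 12 4 6)| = 24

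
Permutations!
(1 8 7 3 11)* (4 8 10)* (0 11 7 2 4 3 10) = [11, 0, 4, 7, 8, 5, 6, 10, 2, 9, 3, 1] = (0 11 1)(2 4 8)(3 7 10)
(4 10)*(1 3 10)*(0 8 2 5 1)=(0 8 2 5 1 3 10 4)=[8, 3, 5, 10, 0, 1, 6, 7, 2, 9, 4]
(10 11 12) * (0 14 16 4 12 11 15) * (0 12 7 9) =(0 14 16 4 7 9)(10 15 12) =[14, 1, 2, 3, 7, 5, 6, 9, 8, 0, 15, 11, 10, 13, 16, 12, 4]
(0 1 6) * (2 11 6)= (0 1 2 11 6)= [1, 2, 11, 3, 4, 5, 0, 7, 8, 9, 10, 6]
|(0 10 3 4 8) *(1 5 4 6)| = |(0 10 3 6 1 5 4 8)| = 8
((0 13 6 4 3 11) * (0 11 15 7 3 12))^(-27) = (15)(0 4 13 12 6)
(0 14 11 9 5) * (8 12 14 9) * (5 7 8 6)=(0 9 7 8 12 14 11 6 5)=[9, 1, 2, 3, 4, 0, 5, 8, 12, 7, 10, 6, 14, 13, 11]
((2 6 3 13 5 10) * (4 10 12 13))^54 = ((2 6 3 4 10)(5 12 13))^54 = (13)(2 10 4 3 6)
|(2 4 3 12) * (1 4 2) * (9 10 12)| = 6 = |(1 4 3 9 10 12)|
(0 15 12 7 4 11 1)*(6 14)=(0 15 12 7 4 11 1)(6 14)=[15, 0, 2, 3, 11, 5, 14, 4, 8, 9, 10, 1, 7, 13, 6, 12]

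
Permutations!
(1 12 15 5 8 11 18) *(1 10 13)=(1 12 15 5 8 11 18 10 13)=[0, 12, 2, 3, 4, 8, 6, 7, 11, 9, 13, 18, 15, 1, 14, 5, 16, 17, 10]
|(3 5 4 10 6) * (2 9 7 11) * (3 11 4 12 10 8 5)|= |(2 9 7 4 8 5 12 10 6 11)|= 10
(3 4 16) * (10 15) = (3 4 16)(10 15) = [0, 1, 2, 4, 16, 5, 6, 7, 8, 9, 15, 11, 12, 13, 14, 10, 3]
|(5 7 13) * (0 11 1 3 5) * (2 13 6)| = 9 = |(0 11 1 3 5 7 6 2 13)|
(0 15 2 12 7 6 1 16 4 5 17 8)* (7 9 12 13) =[15, 16, 13, 3, 5, 17, 1, 6, 0, 12, 10, 11, 9, 7, 14, 2, 4, 8] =(0 15 2 13 7 6 1 16 4 5 17 8)(9 12)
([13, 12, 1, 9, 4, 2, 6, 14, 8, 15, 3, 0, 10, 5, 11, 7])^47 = [9, 11, 14, 5, 4, 7, 6, 12, 8, 2, 13, 3, 0, 15, 10, 1]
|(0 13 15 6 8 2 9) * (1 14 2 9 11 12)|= 30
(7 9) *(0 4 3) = (0 4 3)(7 9) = [4, 1, 2, 0, 3, 5, 6, 9, 8, 7]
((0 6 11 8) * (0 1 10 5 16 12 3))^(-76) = (0 1 12 11 5)(3 8 16 6 10)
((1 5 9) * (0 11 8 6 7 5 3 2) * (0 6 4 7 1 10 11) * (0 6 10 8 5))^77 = (0 10 4 3 9 6 11 7 2 8 1 5)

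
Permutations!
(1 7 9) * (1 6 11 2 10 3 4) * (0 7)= (0 7 9 6 11 2 10 3 4 1)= [7, 0, 10, 4, 1, 5, 11, 9, 8, 6, 3, 2]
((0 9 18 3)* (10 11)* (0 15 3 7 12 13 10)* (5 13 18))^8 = (0 5 10)(7 18 12)(9 13 11)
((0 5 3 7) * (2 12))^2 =(12)(0 3)(5 7) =((0 5 3 7)(2 12))^2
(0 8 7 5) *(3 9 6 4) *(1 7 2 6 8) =(0 1 7 5)(2 6 4 3 9 8) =[1, 7, 6, 9, 3, 0, 4, 5, 2, 8]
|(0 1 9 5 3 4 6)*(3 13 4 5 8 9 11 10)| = 18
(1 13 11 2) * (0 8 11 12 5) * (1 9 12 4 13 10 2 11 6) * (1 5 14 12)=(0 8 6 5)(1 10 2 9)(4 13)(12 14)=[8, 10, 9, 3, 13, 0, 5, 7, 6, 1, 2, 11, 14, 4, 12]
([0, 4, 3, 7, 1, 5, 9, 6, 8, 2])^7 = [0, 4, 7, 6, 1, 5, 2, 9, 8, 3]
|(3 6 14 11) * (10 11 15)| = 6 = |(3 6 14 15 10 11)|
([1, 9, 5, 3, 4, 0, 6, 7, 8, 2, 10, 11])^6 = [1, 9, 5, 3, 4, 0, 6, 7, 8, 2, 10, 11]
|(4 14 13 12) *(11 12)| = 5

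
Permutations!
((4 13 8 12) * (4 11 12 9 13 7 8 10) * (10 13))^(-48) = (13)(4 8 10 7 9)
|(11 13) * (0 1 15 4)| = |(0 1 15 4)(11 13)| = 4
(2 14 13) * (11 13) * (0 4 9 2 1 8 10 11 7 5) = [4, 8, 14, 3, 9, 0, 6, 5, 10, 2, 11, 13, 12, 1, 7] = (0 4 9 2 14 7 5)(1 8 10 11 13)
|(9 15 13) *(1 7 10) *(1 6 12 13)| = 8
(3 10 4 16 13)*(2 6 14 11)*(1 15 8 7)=(1 15 8 7)(2 6 14 11)(3 10 4 16 13)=[0, 15, 6, 10, 16, 5, 14, 1, 7, 9, 4, 2, 12, 3, 11, 8, 13]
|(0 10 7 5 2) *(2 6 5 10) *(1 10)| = |(0 2)(1 10 7)(5 6)| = 6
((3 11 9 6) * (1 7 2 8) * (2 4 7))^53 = (1 8 2)(3 11 9 6)(4 7)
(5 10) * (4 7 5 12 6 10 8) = (4 7 5 8)(6 10 12) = [0, 1, 2, 3, 7, 8, 10, 5, 4, 9, 12, 11, 6]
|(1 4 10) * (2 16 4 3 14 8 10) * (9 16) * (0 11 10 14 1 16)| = 14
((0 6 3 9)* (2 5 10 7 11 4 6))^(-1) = ((0 2 5 10 7 11 4 6 3 9))^(-1) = (0 9 3 6 4 11 7 10 5 2)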